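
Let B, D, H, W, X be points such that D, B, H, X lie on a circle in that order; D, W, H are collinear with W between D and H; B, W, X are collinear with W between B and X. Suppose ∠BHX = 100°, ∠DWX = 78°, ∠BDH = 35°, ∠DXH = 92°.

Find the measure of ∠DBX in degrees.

∠DBX = 43°

1. ∠BWH = 78°  [vertical angles at W]
2. ∠BWD = 102°  [linear pair at W on DH]
3. ∠DBX = 43°  [△DWB]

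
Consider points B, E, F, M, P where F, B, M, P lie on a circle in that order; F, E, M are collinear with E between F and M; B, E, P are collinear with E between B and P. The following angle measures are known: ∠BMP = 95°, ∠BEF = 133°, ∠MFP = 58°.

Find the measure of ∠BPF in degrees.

∠BPF = 75°

1. ∠MEP = 133°  [vertical angles at E]
2. ∠FEP = 47°  [linear pair at E on FM]
3. ∠BPF = 75°  [△FEP]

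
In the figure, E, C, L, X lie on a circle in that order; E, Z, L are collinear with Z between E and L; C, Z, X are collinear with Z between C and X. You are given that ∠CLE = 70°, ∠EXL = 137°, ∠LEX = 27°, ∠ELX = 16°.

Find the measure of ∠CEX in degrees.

∠CEX = 94°

1. ∠CXE = 70°  [same arc EC]
2. ∠ECX = 16°  [same arc EX]
3. ∠CEX = 94°  [△ECX]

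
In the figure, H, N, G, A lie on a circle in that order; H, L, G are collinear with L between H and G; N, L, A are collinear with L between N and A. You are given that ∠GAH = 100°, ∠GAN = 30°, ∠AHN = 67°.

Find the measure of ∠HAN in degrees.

∠HAN = 70°

1. ∠GNH = 80°  [cyclic HNGA, opposite ∠N+∠A]
2. ∠GHN = 30°  [same arc NG]
3. ∠HGN = 70°  [△HNG]
4. ∠HAN = 70°  [same arc HN]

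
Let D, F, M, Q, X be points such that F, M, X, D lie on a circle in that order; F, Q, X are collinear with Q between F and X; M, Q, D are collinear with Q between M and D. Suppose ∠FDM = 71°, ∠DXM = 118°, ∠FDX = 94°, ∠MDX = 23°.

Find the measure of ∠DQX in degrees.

1. ∠DFM = 62°  [cyclic FMXD, opposite ∠F+∠X]
2. ∠MFX = 23°  [same arc MX]
3. ∠DMF = 47°  [△FMD]
4. ∠FQM = 110°  [△FQM]
5. ∠DQX = 110°  [vertical angles at Q]

∠DQX = 110°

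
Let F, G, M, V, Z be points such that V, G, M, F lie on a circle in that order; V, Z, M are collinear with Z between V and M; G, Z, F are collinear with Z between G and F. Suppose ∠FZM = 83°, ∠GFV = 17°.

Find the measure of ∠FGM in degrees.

1. ∠GZV = 83°  [vertical angles at Z]
2. ∠GMV = 17°  [same arc VG]
3. ∠GZM = 97°  [linear pair at Z on VM]
4. ∠FGM = 66°  [△GZM]

∠FGM = 66°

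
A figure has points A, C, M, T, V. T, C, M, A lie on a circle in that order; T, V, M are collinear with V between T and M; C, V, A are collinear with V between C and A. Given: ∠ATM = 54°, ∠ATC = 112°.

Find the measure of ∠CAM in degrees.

1. ∠ACM = 54°  [same arc MA]
2. ∠AMC = 68°  [cyclic TCMA, opposite ∠T+∠M]
3. ∠CAM = 58°  [△CMA]

∠CAM = 58°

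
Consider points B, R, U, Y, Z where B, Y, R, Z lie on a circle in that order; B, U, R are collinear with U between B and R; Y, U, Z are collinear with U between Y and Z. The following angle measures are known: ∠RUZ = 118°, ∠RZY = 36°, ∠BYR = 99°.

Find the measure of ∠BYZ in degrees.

1. ∠BUY = 118°  [vertical angles at U]
2. ∠RBY = 36°  [same arc YR]
3. ∠BYZ = 26°  [△BUY]

∠BYZ = 26°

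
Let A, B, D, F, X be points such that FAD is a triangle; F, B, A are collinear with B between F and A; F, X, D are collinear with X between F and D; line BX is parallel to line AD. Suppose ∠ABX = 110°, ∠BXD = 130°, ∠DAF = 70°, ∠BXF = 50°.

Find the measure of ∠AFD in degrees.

1. ∠FBX = 70°  [linear pair at B on FA]
2. ∠BFX = 60°  [△FBX]
3. ∠AFD = 60°  [B on FA, X on FD]

∠AFD = 60°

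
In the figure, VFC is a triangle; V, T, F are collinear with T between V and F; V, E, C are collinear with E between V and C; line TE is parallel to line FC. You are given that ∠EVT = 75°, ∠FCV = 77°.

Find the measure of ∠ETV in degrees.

∠ETV = 28°

1. ∠CVF = 75°  [T on VF, E on VC]
2. ∠CFV = 28°  [△VFC]
3. ∠ETV = 28°  [TE∥FC, corresponding at T]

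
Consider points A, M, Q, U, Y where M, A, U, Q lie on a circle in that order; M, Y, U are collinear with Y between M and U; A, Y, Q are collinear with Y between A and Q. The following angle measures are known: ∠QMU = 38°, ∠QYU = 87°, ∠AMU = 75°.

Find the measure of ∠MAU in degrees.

1. ∠QAU = 38°  [same arc UQ]
2. ∠AYM = 87°  [vertical angles at Y]
3. ∠AYU = 93°  [linear pair at Y on MU]
4. ∠AUM = 49°  [△AYU]
5. ∠MAU = 56°  [△MAU]

∠MAU = 56°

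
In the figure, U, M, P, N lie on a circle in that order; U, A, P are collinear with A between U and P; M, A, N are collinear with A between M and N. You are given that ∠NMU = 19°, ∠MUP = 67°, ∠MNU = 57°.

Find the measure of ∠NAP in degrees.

∠NAP = 94°

1. ∠NPU = 19°  [same arc UN]
2. ∠MNP = 67°  [same arc MP]
3. ∠NAP = 94°  [△PAN]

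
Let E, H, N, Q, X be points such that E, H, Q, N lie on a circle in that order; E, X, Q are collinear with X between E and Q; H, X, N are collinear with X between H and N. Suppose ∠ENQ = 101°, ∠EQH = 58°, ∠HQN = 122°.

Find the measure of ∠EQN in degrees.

∠EQN = 64°

1. ∠ENH = 58°  [same arc EH]
2. ∠HEN = 58°  [cyclic EHQN, opposite ∠E+∠Q]
3. ∠EHN = 64°  [△EHN]
4. ∠EQN = 64°  [same arc EN]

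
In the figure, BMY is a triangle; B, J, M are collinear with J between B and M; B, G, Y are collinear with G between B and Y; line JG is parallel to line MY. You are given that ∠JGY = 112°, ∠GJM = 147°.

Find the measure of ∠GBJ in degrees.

1. ∠BGJ = 68°  [linear pair at G on BY]
2. ∠BJG = 33°  [linear pair at J on BM]
3. ∠GBJ = 79°  [△BJG]

∠GBJ = 79°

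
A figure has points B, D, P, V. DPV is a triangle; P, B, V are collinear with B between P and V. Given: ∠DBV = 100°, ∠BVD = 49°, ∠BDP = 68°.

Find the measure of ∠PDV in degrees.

∠PDV = 99°

1. ∠DBP = 80°  [linear pair at B on PV]
2. ∠DVP = 49°  [B on ray VP]
3. ∠BPD = 32°  [△DPB]
4. ∠DPV = 32°  [B on ray PV]
5. ∠PDV = 99°  [△DPV]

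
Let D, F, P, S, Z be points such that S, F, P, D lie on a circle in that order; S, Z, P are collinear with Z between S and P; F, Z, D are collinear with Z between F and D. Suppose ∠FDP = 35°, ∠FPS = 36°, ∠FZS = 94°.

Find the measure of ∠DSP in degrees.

∠DSP = 58°

1. ∠FSP = 35°  [same arc FP]
2. ∠PFS = 109°  [△SFP]
3. ∠DZP = 94°  [vertical angles at Z]
4. ∠PDS = 71°  [cyclic SFPD, opposite ∠F+∠D]
5. ∠DPS = 51°  [△PZD]
6. ∠DSP = 58°  [△SPD]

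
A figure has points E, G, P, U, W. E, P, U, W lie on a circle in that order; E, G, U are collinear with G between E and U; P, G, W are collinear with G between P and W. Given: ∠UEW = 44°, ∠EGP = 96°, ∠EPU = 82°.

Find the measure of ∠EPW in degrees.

∠EPW = 38°

1. ∠EWU = 98°  [cyclic EPUW, opposite ∠P+∠W]
2. ∠EUW = 38°  [△EUW]
3. ∠EPW = 38°  [same arc EW]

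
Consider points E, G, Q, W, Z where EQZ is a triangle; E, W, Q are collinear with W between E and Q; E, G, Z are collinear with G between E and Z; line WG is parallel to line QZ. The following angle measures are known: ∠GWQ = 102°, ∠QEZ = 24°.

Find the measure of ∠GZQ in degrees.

1. ∠EWG = 78°  [linear pair at W on EQ]
2. ∠GEW = 24°  [W on EQ, G on EZ]
3. ∠EGW = 78°  [△EWG]
4. ∠WGZ = 102°  [linear pair at G on EZ]
5. ∠GZQ = 78°  [WG∥QZ, co-interior at Z–G]

∠GZQ = 78°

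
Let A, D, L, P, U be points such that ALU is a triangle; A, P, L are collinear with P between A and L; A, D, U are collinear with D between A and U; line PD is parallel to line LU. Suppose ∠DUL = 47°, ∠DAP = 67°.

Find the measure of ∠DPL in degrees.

1. ∠AUL = 47°  [D on ray UA]
2. ∠LAU = 67°  [P on AL, D on AU]
3. ∠ALU = 66°  [△ALU]
4. ∠APD = 66°  [PD∥LU, corresponding at P]
5. ∠DPL = 114°  [linear pair at P on AL]

∠DPL = 114°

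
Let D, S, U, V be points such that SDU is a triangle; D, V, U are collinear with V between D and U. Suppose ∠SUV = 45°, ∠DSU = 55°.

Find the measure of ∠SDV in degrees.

1. ∠DUS = 45°  [V on ray UD]
2. ∠SDU = 80°  [△SDU]
3. ∠SDV = 80°  [V on ray DU]

∠SDV = 80°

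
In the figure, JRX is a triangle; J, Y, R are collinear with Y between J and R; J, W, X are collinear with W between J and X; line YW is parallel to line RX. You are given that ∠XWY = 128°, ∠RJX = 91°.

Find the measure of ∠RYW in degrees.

∠RYW = 143°

1. ∠JWY = 52°  [linear pair at W on JX]
2. ∠WJY = 91°  [Y on JR, W on JX]
3. ∠JYW = 37°  [△JYW]
4. ∠RYW = 143°  [linear pair at Y on JR]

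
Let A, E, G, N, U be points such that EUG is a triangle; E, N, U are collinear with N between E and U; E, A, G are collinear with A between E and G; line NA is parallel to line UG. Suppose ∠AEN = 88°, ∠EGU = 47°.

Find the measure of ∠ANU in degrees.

∠ANU = 135°

1. ∠GEU = 88°  [N on EU, A on EG]
2. ∠EUG = 45°  [△EUG]
3. ∠ANE = 45°  [NA∥UG, corresponding at N]
4. ∠ANU = 135°  [linear pair at N on EU]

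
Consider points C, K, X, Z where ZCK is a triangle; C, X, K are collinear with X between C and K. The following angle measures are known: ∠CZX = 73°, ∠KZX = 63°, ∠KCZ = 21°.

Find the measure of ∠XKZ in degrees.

1. ∠XCZ = 21°  [X on ray CK]
2. ∠CXZ = 86°  [△ZCX]
3. ∠KXZ = 94°  [linear pair at X on CK]
4. ∠XKZ = 23°  [△ZXK]

∠XKZ = 23°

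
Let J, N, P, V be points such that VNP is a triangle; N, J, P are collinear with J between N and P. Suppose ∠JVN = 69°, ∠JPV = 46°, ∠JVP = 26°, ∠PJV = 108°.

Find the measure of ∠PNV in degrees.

1. ∠NJV = 72°  [linear pair at J on NP]
2. ∠JNV = 39°  [△VNJ]
3. ∠PNV = 39°  [J on ray NP]

∠PNV = 39°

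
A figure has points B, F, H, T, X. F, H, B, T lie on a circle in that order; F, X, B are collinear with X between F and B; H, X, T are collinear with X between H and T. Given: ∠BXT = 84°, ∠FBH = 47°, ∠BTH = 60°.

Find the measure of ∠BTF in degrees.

∠BTF = 107°

1. ∠FXT = 96°  [linear pair at X on FB]
2. ∠FBT = 36°  [△BXT]
3. ∠FTH = 47°  [same arc FH]
4. ∠BFT = 37°  [△FXT]
5. ∠BTF = 107°  [△FBT]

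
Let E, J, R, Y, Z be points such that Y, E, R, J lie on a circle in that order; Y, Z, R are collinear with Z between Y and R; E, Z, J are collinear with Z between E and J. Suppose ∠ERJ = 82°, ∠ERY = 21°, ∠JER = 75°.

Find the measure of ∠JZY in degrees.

1. ∠EJY = 21°  [same arc YE]
2. ∠JYR = 75°  [same arc RJ]
3. ∠JZY = 84°  [△YZJ]

∠JZY = 84°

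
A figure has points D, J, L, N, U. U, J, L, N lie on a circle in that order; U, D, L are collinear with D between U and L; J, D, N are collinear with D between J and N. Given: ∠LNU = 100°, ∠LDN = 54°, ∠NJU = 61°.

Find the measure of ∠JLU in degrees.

1. ∠LJU = 80°  [cyclic UJLN, opposite ∠J+∠N]
2. ∠JDU = 54°  [vertical angles at D]
3. ∠JUL = 65°  [△UDJ]
4. ∠JLU = 35°  [△UJL]

∠JLU = 35°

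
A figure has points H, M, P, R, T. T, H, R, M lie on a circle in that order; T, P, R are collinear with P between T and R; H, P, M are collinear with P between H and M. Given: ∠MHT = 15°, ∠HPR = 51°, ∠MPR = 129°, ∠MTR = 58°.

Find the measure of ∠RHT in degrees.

1. ∠MRT = 15°  [same arc TM]
2. ∠RMT = 107°  [△TRM]
3. ∠RHT = 73°  [cyclic THRM, opposite ∠H+∠M]

∠RHT = 73°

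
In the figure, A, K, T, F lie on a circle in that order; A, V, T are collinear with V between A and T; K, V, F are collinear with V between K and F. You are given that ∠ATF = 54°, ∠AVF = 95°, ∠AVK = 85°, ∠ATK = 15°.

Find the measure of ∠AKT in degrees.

1. ∠AKF = 54°  [same arc AF]
2. ∠KAT = 41°  [△AVK]
3. ∠AKT = 124°  [△AKT]

∠AKT = 124°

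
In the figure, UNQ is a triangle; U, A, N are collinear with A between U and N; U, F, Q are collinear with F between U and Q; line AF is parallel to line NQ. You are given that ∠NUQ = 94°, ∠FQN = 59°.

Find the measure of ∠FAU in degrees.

∠FAU = 27°

1. ∠NQU = 59°  [F on ray QU]
2. ∠QNU = 27°  [△UNQ]
3. ∠FAU = 27°  [AF∥NQ, corresponding at A]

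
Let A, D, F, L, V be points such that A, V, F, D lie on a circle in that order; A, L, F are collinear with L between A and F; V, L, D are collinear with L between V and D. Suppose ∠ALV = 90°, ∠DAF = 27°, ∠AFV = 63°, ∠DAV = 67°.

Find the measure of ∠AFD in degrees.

1. ∠ADV = 63°  [same arc AV]
2. ∠AVD = 50°  [△AVD]
3. ∠AFD = 50°  [same arc AD]

∠AFD = 50°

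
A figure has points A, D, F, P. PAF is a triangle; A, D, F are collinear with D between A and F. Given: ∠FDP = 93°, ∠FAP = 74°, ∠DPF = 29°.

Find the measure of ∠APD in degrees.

1. ∠ADP = 87°  [linear pair at D on AF]
2. ∠DAP = 74°  [D on ray AF]
3. ∠APD = 19°  [△PAD]

∠APD = 19°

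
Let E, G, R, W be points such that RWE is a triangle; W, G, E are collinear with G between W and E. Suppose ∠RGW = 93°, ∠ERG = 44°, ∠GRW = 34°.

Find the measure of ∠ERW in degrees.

1. ∠GWR = 53°  [△RWG]
2. ∠EGR = 87°  [linear pair at G on WE]
3. ∠GER = 49°  [△RGE]
4. ∠EWR = 53°  [G on ray WE]
5. ∠REW = 49°  [G on ray EW]
6. ∠ERW = 78°  [△RWE]

∠ERW = 78°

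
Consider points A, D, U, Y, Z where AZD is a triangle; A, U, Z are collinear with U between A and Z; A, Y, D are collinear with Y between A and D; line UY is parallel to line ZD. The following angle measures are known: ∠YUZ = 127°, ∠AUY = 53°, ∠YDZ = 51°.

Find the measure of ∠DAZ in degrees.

∠DAZ = 76°

1. ∠AZD = 53°  [UY∥ZD, corresponding at U]
2. ∠ADZ = 51°  [Y on ray DA]
3. ∠DAZ = 76°  [△AZD]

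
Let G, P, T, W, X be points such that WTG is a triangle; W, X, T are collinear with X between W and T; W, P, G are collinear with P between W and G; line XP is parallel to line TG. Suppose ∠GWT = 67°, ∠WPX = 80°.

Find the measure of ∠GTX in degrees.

∠GTX = 33°

1. ∠PWX = 67°  [X on WT, P on WG]
2. ∠PXW = 33°  [△WXP]
3. ∠PXT = 147°  [linear pair at X on WT]
4. ∠GTX = 33°  [XP∥TG, co-interior at T–X]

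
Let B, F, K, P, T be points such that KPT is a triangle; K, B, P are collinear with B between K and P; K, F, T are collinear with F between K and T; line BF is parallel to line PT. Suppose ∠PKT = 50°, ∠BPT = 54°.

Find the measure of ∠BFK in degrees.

1. ∠KPT = 54°  [B on ray PK]
2. ∠KTP = 76°  [△KPT]
3. ∠BFK = 76°  [BF∥PT, corresponding at F]

∠BFK = 76°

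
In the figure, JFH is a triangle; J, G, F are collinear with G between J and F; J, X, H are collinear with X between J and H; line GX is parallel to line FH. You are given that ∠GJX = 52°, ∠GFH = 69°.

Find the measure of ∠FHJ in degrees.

1. ∠FJH = 52°  [G on JF, X on JH]
2. ∠HFJ = 69°  [G on ray FJ]
3. ∠FHJ = 59°  [△JFH]

∠FHJ = 59°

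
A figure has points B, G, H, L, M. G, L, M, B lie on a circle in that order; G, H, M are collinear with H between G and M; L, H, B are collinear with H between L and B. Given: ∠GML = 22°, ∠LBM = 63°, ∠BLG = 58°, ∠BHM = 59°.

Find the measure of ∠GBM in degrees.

∠GBM = 85°

1. ∠GBL = 22°  [same arc GL]
2. ∠BMG = 58°  [△MHB]
3. ∠BHG = 121°  [linear pair at H on GM]
4. ∠BGM = 37°  [△GHB]
5. ∠GBM = 85°  [△GMB]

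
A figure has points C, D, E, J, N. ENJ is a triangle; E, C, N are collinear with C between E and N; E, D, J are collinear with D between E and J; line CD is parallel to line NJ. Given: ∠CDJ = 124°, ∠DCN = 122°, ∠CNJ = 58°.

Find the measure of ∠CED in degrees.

1. ∠CDE = 56°  [linear pair at D on EJ]
2. ∠DCE = 58°  [linear pair at C on EN]
3. ∠CED = 66°  [△ECD]

∠CED = 66°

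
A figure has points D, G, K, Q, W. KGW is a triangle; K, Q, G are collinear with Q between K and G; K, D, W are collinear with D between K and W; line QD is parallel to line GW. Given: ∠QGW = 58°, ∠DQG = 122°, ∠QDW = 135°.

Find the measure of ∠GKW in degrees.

1. ∠DQK = 58°  [linear pair at Q on KG]
2. ∠KDQ = 45°  [linear pair at D on KW]
3. ∠DKQ = 77°  [△KQD]
4. ∠GKW = 77°  [Q on KG, D on KW]

∠GKW = 77°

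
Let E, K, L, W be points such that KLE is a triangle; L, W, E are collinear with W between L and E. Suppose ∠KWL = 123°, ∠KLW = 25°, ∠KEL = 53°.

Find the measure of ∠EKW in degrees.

1. ∠EWK = 57°  [linear pair at W on LE]
2. ∠KEW = 53°  [W on ray EL]
3. ∠EKW = 70°  [△KWE]

∠EKW = 70°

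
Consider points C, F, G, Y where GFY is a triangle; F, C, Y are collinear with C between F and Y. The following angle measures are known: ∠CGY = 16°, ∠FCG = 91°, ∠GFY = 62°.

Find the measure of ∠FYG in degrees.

1. ∠GCY = 89°  [linear pair at C on FY]
2. ∠CYG = 75°  [△GCY]
3. ∠FYG = 75°  [C on ray YF]

∠FYG = 75°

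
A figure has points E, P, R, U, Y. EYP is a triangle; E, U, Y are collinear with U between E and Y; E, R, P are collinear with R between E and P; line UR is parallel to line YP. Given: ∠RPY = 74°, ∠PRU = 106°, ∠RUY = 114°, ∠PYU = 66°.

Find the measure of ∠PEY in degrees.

∠PEY = 40°

1. ∠EPY = 74°  [R on ray PE]
2. ∠EYP = 66°  [U on ray YE]
3. ∠PEY = 40°  [△EYP]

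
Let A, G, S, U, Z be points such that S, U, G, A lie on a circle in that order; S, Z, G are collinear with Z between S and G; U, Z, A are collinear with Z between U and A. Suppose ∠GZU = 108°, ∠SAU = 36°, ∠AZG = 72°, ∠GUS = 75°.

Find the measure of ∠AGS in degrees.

∠AGS = 39°

1. ∠AZS = 108°  [vertical angles at Z]
2. ∠ASG = 36°  [△SZA]
3. ∠GAS = 105°  [cyclic SUGA, opposite ∠U+∠A]
4. ∠AGS = 39°  [△SGA]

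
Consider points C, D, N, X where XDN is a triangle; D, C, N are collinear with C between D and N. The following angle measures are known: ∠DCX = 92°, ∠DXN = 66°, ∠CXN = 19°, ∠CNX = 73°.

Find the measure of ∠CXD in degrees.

1. ∠DNX = 73°  [C on ray ND]
2. ∠NDX = 41°  [△XDN]
3. ∠CDX = 41°  [C on ray DN]
4. ∠CXD = 47°  [△XDC]

∠CXD = 47°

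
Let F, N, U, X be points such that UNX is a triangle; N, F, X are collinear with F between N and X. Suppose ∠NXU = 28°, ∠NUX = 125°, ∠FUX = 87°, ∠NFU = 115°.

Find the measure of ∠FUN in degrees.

∠FUN = 38°

1. ∠UNX = 27°  [△UNX]
2. ∠FNU = 27°  [F on ray NX]
3. ∠FUN = 38°  [△UNF]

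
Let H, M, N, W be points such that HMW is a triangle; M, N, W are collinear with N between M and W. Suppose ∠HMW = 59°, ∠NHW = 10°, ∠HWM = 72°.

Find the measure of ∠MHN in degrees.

∠MHN = 39°

1. ∠HMN = 59°  [N on ray MW]
2. ∠HWN = 72°  [N on ray WM]
3. ∠HNW = 98°  [△HNW]
4. ∠HNM = 82°  [linear pair at N on MW]
5. ∠MHN = 39°  [△HMN]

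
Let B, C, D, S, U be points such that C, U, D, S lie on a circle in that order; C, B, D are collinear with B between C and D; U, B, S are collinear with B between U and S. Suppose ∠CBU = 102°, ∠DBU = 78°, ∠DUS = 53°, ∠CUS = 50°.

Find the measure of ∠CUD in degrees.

1. ∠DCU = 28°  [△CBU]
2. ∠CDU = 49°  [△UBD]
3. ∠CUD = 103°  [△CUD]

∠CUD = 103°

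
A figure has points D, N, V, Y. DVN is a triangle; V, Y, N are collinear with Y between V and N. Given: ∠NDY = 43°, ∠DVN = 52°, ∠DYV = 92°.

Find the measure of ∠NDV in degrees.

∠NDV = 79°

1. ∠DYN = 88°  [linear pair at Y on VN]
2. ∠DNY = 49°  [△DYN]
3. ∠DNV = 49°  [Y on ray NV]
4. ∠NDV = 79°  [△DVN]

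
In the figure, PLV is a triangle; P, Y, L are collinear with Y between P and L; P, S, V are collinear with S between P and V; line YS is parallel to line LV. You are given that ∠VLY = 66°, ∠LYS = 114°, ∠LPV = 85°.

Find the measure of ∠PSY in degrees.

∠PSY = 29°

1. ∠PYS = 66°  [linear pair at Y on PL]
2. ∠SPY = 85°  [Y on PL, S on PV]
3. ∠PSY = 29°  [△PYS]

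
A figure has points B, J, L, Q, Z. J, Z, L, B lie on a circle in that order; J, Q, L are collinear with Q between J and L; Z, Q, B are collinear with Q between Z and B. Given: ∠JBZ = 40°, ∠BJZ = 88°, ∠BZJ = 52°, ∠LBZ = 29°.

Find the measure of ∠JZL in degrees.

1. ∠JLZ = 40°  [same arc JZ]
2. ∠LJZ = 29°  [same arc ZL]
3. ∠JZL = 111°  [△JZL]

∠JZL = 111°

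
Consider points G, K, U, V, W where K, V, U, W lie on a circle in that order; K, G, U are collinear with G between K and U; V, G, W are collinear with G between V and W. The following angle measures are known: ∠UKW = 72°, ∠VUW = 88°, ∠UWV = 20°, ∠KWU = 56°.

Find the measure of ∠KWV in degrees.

∠KWV = 36°

1. ∠KUW = 52°  [△KUW]
2. ∠VKW = 92°  [cyclic KVUW, opposite ∠K+∠U]
3. ∠KVW = 52°  [same arc KW]
4. ∠KWV = 36°  [△KVW]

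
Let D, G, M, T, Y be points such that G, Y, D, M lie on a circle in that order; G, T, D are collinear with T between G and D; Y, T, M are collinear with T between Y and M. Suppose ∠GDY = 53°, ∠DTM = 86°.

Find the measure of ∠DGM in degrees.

∠DGM = 33°

1. ∠GMY = 53°  [same arc GY]
2. ∠GTM = 94°  [linear pair at T on GD]
3. ∠DGM = 33°  [△GTM]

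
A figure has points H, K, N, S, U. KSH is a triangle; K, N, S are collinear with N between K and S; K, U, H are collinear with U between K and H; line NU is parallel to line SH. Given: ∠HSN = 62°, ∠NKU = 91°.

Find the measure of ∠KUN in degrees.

1. ∠HSK = 62°  [N on ray SK]
2. ∠HKS = 91°  [N on KS, U on KH]
3. ∠KHS = 27°  [△KSH]
4. ∠KUN = 27°  [NU∥SH, corresponding at U]

∠KUN = 27°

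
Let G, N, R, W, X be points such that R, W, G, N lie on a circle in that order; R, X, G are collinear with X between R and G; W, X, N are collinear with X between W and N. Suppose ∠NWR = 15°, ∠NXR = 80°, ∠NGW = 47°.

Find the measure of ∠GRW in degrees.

1. ∠NGR = 15°  [same arc RN]
2. ∠GXN = 100°  [linear pair at X on RG]
3. ∠GNW = 65°  [△GXN]
4. ∠GRW = 65°  [same arc WG]

∠GRW = 65°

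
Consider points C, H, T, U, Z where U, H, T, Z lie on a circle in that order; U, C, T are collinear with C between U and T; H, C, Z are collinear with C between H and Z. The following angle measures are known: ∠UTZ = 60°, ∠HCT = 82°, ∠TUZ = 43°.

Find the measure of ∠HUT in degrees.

∠HUT = 22°

1. ∠UHZ = 60°  [same arc UZ]
2. ∠HCU = 98°  [linear pair at C on UT]
3. ∠HUT = 22°  [△UCH]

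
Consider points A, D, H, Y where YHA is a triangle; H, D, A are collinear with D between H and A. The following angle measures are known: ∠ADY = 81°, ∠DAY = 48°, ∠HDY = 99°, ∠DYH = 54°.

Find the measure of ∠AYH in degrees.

∠AYH = 105°

1. ∠HAY = 48°  [D on ray AH]
2. ∠DHY = 27°  [△YHD]
3. ∠AHY = 27°  [D on ray HA]
4. ∠AYH = 105°  [△YHA]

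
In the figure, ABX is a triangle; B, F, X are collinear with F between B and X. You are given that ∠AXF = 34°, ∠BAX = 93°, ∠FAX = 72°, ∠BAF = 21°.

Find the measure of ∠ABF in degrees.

1. ∠AXB = 34°  [F on ray XB]
2. ∠ABX = 53°  [△ABX]
3. ∠ABF = 53°  [F on ray BX]

∠ABF = 53°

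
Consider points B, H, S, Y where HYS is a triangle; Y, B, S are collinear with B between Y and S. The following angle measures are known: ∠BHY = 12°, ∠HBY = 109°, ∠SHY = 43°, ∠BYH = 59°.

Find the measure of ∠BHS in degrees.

∠BHS = 31°

1. ∠HBS = 71°  [linear pair at B on YS]
2. ∠HYS = 59°  [B on ray YS]
3. ∠HSY = 78°  [△HYS]
4. ∠BSH = 78°  [B on ray SY]
5. ∠BHS = 31°  [△HBS]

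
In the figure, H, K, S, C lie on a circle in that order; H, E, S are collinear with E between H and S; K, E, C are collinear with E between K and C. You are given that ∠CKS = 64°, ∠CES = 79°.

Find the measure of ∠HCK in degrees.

1. ∠CHS = 64°  [same arc SC]
2. ∠CEH = 101°  [linear pair at E on HS]
3. ∠HCK = 15°  [△HEC]

∠HCK = 15°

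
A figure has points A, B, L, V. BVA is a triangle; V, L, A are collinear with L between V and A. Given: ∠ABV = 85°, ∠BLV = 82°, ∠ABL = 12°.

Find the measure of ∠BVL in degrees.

1. ∠ALB = 98°  [linear pair at L on VA]
2. ∠BAL = 70°  [△BLA]
3. ∠BAV = 70°  [L on ray AV]
4. ∠AVB = 25°  [△BVA]
5. ∠BVL = 25°  [L on ray VA]

∠BVL = 25°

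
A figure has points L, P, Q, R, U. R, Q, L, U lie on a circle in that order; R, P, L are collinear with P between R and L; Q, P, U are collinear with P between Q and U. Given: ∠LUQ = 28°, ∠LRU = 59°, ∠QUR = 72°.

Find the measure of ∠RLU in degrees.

∠RLU = 21°

1. ∠RPU = 49°  [△RPU]
2. ∠LPU = 131°  [linear pair at P on RL]
3. ∠RLU = 21°  [△LPU]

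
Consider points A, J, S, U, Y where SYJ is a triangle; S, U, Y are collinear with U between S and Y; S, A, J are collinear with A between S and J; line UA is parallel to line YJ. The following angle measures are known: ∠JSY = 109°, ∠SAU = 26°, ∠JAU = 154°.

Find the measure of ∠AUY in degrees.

∠AUY = 135°

1. ∠ASU = 109°  [U on SY, A on SJ]
2. ∠AUS = 45°  [△SUA]
3. ∠AUY = 135°  [linear pair at U on SY]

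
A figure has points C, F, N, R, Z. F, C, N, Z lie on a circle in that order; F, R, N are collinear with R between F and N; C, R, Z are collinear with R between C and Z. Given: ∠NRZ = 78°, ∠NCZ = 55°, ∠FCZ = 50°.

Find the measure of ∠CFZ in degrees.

1. ∠FRZ = 102°  [linear pair at R on FN]
2. ∠NFZ = 55°  [same arc NZ]
3. ∠CZF = 23°  [△FRZ]
4. ∠CFZ = 107°  [△FCZ]

∠CFZ = 107°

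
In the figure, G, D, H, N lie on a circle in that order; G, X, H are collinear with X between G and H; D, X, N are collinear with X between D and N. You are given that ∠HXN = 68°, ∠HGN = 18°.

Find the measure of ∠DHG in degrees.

∠DHG = 50°

1. ∠DXG = 68°  [vertical angles at X]
2. ∠HDN = 18°  [same arc HN]
3. ∠DXH = 112°  [linear pair at X on GH]
4. ∠DHG = 50°  [△DXH]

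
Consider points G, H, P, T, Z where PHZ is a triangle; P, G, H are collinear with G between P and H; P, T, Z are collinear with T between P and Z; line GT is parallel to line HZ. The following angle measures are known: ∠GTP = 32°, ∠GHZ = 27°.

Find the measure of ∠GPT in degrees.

∠GPT = 121°

1. ∠HZP = 32°  [GT∥HZ, corresponding at T]
2. ∠PHZ = 27°  [G on ray HP]
3. ∠HPZ = 121°  [△PHZ]
4. ∠GPT = 121°  [G on PH, T on PZ]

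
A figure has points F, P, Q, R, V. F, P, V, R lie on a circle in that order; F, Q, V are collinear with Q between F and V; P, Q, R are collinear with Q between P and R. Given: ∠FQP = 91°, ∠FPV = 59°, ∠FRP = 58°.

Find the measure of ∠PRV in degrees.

1. ∠FVP = 58°  [same arc FP]
2. ∠PFV = 63°  [△FPV]
3. ∠PRV = 63°  [same arc PV]

∠PRV = 63°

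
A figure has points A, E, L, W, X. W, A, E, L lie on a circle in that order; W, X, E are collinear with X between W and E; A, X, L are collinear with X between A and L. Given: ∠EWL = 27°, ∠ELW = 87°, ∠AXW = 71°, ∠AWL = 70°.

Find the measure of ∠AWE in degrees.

∠AWE = 43°

1. ∠EAL = 27°  [same arc EL]
2. ∠EAW = 93°  [cyclic WAEL, opposite ∠A+∠L]
3. ∠AXE = 109°  [linear pair at X on WE]
4. ∠AEW = 44°  [△AXE]
5. ∠AWE = 43°  [△WAE]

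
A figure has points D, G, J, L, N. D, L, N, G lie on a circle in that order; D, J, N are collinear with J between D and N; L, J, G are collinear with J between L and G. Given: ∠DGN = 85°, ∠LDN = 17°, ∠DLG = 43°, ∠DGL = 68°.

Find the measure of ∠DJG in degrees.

∠DJG = 60°

1. ∠LGN = 17°  [same arc LN]
2. ∠DNG = 43°  [same arc DG]
3. ∠GJN = 120°  [△NJG]
4. ∠DJG = 60°  [linear pair at J on DN]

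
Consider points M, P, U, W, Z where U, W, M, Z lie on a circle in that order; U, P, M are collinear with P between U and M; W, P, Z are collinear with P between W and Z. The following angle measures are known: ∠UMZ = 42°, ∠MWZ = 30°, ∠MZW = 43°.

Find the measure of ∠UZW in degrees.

∠UZW = 65°

1. ∠MPZ = 95°  [△MPZ]
2. ∠MUZ = 30°  [same arc MZ]
3. ∠UPZ = 85°  [linear pair at P on UM]
4. ∠UZW = 65°  [△UPZ]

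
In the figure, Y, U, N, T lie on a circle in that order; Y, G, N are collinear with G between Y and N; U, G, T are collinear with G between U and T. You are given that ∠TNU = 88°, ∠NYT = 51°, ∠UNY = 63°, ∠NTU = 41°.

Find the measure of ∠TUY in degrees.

1. ∠TYU = 92°  [cyclic YUNT, opposite ∠Y+∠N]
2. ∠UTY = 63°  [same arc YU]
3. ∠TUY = 25°  [△YUT]

∠TUY = 25°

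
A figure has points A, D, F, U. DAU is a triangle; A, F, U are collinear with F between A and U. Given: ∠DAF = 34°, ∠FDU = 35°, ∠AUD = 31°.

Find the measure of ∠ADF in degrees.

1. ∠DUF = 31°  [F on ray UA]
2. ∠DFU = 114°  [△DFU]
3. ∠AFD = 66°  [linear pair at F on AU]
4. ∠ADF = 80°  [△DAF]

∠ADF = 80°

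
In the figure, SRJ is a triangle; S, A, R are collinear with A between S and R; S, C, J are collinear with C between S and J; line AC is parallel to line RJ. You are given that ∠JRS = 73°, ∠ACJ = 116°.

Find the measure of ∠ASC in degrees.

1. ∠CAS = 73°  [AC∥RJ, corresponding at A]
2. ∠ACS = 64°  [linear pair at C on SJ]
3. ∠ASC = 43°  [△SAC]

∠ASC = 43°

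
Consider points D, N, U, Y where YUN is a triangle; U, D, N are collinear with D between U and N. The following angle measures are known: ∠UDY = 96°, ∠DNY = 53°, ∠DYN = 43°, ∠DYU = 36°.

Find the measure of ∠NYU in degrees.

1. ∠DUY = 48°  [△YUD]
2. ∠UNY = 53°  [D on ray NU]
3. ∠NUY = 48°  [D on ray UN]
4. ∠NYU = 79°  [△YUN]

∠NYU = 79°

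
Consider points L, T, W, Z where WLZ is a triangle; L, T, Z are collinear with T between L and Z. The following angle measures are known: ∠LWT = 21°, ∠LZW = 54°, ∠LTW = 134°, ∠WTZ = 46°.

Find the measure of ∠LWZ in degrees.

∠LWZ = 101°

1. ∠TLW = 25°  [△WLT]
2. ∠WLZ = 25°  [T on ray LZ]
3. ∠LWZ = 101°  [△WLZ]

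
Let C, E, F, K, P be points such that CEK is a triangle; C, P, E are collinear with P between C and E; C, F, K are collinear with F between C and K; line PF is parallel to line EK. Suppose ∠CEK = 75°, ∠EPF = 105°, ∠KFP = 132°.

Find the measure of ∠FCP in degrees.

1. ∠CPF = 75°  [PF∥EK, corresponding at P]
2. ∠CFP = 48°  [linear pair at F on CK]
3. ∠FCP = 57°  [△CPF]

∠FCP = 57°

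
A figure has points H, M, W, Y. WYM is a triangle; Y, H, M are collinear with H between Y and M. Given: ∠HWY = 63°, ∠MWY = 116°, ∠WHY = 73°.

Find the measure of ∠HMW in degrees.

1. ∠HYW = 44°  [△WYH]
2. ∠MYW = 44°  [H on ray YM]
3. ∠WMY = 20°  [△WYM]
4. ∠HMW = 20°  [H on ray MY]

∠HMW = 20°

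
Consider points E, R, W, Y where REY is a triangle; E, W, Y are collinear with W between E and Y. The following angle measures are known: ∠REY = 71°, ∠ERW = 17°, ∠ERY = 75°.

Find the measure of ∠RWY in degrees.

∠RWY = 88°

1. ∠REW = 71°  [W on ray EY]
2. ∠EWR = 92°  [△REW]
3. ∠RWY = 88°  [linear pair at W on EY]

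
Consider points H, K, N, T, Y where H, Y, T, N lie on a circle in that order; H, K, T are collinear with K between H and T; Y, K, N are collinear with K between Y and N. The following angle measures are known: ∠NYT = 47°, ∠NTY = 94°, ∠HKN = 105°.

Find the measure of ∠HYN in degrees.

1. ∠NHT = 47°  [same arc TN]
2. ∠NHY = 86°  [cyclic HYTN, opposite ∠H+∠T]
3. ∠HNY = 28°  [△HKN]
4. ∠HYN = 66°  [△HYN]

∠HYN = 66°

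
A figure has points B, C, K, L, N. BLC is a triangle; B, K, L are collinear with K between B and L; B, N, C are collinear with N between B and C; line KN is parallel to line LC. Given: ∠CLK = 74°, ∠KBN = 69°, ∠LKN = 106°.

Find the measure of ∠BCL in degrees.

∠BCL = 37°

1. ∠BLC = 74°  [K on ray LB]
2. ∠CBL = 69°  [K on BL, N on BC]
3. ∠BCL = 37°  [△BLC]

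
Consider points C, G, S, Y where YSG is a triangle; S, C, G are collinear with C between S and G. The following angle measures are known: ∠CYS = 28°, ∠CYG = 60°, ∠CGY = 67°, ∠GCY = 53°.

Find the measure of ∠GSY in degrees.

∠GSY = 25°

1. ∠SCY = 127°  [linear pair at C on SG]
2. ∠CSY = 25°  [△YSC]
3. ∠GSY = 25°  [C on ray SG]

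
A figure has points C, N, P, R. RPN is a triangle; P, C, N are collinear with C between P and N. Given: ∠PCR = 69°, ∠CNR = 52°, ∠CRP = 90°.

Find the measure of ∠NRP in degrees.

∠NRP = 107°

1. ∠CPR = 21°  [△RPC]
2. ∠PNR = 52°  [C on ray NP]
3. ∠NPR = 21°  [C on ray PN]
4. ∠NRP = 107°  [△RPN]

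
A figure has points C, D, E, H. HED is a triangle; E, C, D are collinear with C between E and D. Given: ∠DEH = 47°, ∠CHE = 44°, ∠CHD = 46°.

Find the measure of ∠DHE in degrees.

1. ∠CEH = 47°  [C on ray ED]
2. ∠ECH = 89°  [△HEC]
3. ∠DCH = 91°  [linear pair at C on ED]
4. ∠CDH = 43°  [△HCD]
5. ∠EDH = 43°  [C on ray DE]
6. ∠DHE = 90°  [△HED]

∠DHE = 90°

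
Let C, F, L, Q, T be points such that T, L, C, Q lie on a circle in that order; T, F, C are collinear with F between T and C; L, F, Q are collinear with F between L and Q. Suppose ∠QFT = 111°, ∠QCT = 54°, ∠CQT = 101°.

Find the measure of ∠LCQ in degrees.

∠LCQ = 98°

1. ∠CFQ = 69°  [linear pair at F on TC]
2. ∠CTQ = 25°  [△TCQ]
3. ∠CQL = 57°  [△CFQ]
4. ∠CLQ = 25°  [same arc CQ]
5. ∠LCQ = 98°  [△LCQ]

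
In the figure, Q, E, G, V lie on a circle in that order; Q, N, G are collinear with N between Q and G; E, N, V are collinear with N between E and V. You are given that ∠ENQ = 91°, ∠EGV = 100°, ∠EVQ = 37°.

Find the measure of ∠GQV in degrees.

∠GQV = 54°

1. ∠GNV = 91°  [vertical angles at N]
2. ∠QNV = 89°  [linear pair at N on QG]
3. ∠GQV = 54°  [△QNV]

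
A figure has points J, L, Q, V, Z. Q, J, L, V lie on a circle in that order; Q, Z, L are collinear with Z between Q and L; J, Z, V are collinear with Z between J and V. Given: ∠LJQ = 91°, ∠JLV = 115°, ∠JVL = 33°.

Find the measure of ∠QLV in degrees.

∠QLV = 59°

1. ∠LVQ = 89°  [cyclic QJLV, opposite ∠J+∠V]
2. ∠LJV = 32°  [△JLV]
3. ∠LQV = 32°  [same arc LV]
4. ∠QLV = 59°  [△QLV]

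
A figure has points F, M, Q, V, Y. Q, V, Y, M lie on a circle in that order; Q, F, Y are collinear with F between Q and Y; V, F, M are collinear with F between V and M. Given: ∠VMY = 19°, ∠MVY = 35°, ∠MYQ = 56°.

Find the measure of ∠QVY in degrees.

1. ∠MQY = 35°  [same arc YM]
2. ∠QMY = 89°  [△QYM]
3. ∠QVY = 91°  [cyclic QVYM, opposite ∠V+∠M]

∠QVY = 91°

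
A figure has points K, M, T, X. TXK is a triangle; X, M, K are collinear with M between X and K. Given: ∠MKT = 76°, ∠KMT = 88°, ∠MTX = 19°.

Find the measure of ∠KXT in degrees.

1. ∠TMX = 92°  [linear pair at M on XK]
2. ∠MXT = 69°  [△TXM]
3. ∠KXT = 69°  [M on ray XK]

∠KXT = 69°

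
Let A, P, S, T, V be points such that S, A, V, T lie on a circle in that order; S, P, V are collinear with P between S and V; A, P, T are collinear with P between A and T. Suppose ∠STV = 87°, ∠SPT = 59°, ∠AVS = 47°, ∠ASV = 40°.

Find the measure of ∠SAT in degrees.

∠SAT = 19°

1. ∠APV = 59°  [vertical angles at P]
2. ∠APS = 121°  [linear pair at P on SV]
3. ∠SAT = 19°  [△SPA]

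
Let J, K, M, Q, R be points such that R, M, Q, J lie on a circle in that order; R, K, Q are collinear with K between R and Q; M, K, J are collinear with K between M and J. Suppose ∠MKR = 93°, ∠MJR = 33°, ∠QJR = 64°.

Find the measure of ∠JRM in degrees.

1. ∠MQR = 33°  [same arc RM]
2. ∠QMR = 116°  [cyclic RMQJ, opposite ∠M+∠J]
3. ∠MRQ = 31°  [△RMQ]
4. ∠JMR = 56°  [△RKM]
5. ∠JRM = 91°  [△RMJ]

∠JRM = 91°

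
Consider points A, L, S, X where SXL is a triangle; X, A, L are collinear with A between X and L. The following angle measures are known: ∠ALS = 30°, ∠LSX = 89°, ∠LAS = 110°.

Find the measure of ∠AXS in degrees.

∠AXS = 61°

1. ∠SLX = 30°  [A on ray LX]
2. ∠LXS = 61°  [△SXL]
3. ∠AXS = 61°  [A on ray XL]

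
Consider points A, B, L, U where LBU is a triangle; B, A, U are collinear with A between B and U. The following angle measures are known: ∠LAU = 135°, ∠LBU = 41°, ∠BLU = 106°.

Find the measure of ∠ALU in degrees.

∠ALU = 12°

1. ∠BUL = 33°  [△LBU]
2. ∠AUL = 33°  [A on ray UB]
3. ∠ALU = 12°  [△LAU]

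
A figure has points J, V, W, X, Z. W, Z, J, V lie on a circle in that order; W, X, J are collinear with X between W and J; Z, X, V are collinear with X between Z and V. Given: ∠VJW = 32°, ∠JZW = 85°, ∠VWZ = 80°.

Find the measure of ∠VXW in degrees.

∠VXW = 59°

1. ∠VZW = 32°  [same arc WV]
2. ∠JVW = 95°  [cyclic WZJV, opposite ∠Z+∠V]
3. ∠WVZ = 68°  [△WZV]
4. ∠JWV = 53°  [△WJV]
5. ∠VXW = 59°  [△WXV]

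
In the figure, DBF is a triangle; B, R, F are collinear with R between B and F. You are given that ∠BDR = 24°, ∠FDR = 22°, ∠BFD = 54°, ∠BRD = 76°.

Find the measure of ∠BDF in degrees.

∠BDF = 46°

1. ∠DBR = 80°  [△DBR]
2. ∠DBF = 80°  [R on ray BF]
3. ∠BDF = 46°  [△DBF]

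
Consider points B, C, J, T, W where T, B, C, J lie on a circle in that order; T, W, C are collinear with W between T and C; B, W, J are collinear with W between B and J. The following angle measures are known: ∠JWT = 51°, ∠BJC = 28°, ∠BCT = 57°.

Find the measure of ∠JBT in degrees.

∠JBT = 23°

1. ∠BWC = 51°  [vertical angles at W]
2. ∠BTC = 28°  [same arc BC]
3. ∠BWT = 129°  [linear pair at W on TC]
4. ∠JBT = 23°  [△TWB]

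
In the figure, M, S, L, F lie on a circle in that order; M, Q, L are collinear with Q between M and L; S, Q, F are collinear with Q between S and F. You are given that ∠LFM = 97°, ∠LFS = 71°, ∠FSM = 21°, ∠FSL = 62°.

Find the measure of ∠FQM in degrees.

1. ∠FLM = 21°  [same arc MF]
2. ∠FQL = 88°  [△LQF]
3. ∠FQM = 92°  [linear pair at Q on ML]

∠FQM = 92°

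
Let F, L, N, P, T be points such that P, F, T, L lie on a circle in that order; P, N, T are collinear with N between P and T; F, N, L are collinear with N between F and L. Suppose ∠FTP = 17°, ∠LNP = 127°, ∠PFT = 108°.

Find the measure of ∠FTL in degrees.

∠FTL = 89°

1. ∠FPT = 55°  [△PFT]
2. ∠FNT = 127°  [vertical angles at N]
3. ∠FLT = 55°  [same arc FT]
4. ∠LFT = 36°  [△FNT]
5. ∠FTL = 89°  [△FTL]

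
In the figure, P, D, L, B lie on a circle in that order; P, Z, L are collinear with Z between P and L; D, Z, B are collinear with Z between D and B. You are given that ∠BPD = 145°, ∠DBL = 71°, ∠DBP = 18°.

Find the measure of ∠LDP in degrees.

∠LDP = 91°

1. ∠DPL = 71°  [same arc DL]
2. ∠DLP = 18°  [same arc PD]
3. ∠LDP = 91°  [△PDL]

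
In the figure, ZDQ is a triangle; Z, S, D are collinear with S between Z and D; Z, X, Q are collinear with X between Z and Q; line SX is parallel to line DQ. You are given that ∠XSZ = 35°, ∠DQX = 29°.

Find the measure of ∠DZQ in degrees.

1. ∠QDZ = 35°  [SX∥DQ, corresponding at S]
2. ∠DQZ = 29°  [X on ray QZ]
3. ∠DZQ = 116°  [△ZDQ]

∠DZQ = 116°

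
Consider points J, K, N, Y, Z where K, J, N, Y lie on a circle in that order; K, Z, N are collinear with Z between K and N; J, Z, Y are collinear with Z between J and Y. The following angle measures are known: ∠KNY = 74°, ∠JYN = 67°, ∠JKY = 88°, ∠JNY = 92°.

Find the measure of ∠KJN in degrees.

∠KJN = 95°

1. ∠KJY = 74°  [same arc KY]
2. ∠JKN = 67°  [same arc JN]
3. ∠JYK = 18°  [△KJY]
4. ∠JNK = 18°  [same arc KJ]
5. ∠KJN = 95°  [△KJN]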